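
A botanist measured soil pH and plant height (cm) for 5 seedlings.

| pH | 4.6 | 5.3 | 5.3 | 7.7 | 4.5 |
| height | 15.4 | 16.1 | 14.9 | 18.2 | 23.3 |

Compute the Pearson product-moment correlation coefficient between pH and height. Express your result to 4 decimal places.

-0.0876

n = 5, Σx = 27.4, Σy = 87.9, Σx² = 156.88, Σy² = 1592.51, Σxy = 480.13
nΣxy − ΣxΣy = 2400.65 − 2408.46 = -7.81
nΣx² − (Σx)² = 784.4 − 750.76 = 33.64; nΣy² − (Σy)² = 7962.55 − 7726.41 = 236.14
r = -7.81 / √(33.64 × 236.14) = -7.81 / 89.1277 ≈ -0.0876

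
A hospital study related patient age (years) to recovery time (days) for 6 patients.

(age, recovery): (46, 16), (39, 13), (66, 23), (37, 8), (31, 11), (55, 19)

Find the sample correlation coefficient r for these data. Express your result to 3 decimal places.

n = 6, Σx = 274, Σy = 90, Σx² = 13348, Σy² = 1500, Σxy = 4443
nΣxy − ΣxΣy = 26658 − 24660 = 1998
nΣx² − (Σx)² = 80088 − 75076 = 5012; nΣy² − (Σy)² = 9000 − 8100 = 900
r = 1998 / √(5012 × 900) = 1998 / 2123.8644 ≈ 0.941

0.941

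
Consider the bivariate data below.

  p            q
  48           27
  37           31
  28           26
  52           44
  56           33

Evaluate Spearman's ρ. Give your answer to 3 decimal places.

0.800

Rank p: 3, 2, 1, 4, 5
Rank q: 2, 3, 1, 5, 4
d = rank(p) − rank(q): 1, -1, 0, -1, 1; Σd² = 4
ρ = 1 − 6Σd² / [n(n²−1)] = 1 − 6×4 / (5×24) = 1 − 24/120 ≈ 0.800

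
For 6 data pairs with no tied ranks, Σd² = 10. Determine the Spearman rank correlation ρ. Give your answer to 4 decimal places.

0.7143

ρ = 1 − 6Σd² / [n(n²−1)] = 1 − 6×10 / (6×35)
  = 1 − 60/210 = 1 − 0.28571 ≈ 0.7143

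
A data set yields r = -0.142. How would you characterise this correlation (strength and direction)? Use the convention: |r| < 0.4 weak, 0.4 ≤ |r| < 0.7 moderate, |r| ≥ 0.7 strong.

weak negative

r = -0.142 < 0 so the relationship is negative.
|r| = 0.142, which falls in the weak range.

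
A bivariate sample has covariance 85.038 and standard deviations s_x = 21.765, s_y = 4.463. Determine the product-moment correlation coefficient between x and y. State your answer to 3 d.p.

r = Cov(x,y) / (s_x · s_y) = 85.038 / (21.765 × 4.463)
  = 85.038 / 97.1372 ≈ 0.875

0.875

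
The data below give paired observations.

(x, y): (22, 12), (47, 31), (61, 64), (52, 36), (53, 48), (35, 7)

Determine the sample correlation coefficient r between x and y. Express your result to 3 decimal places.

n = 6, Σx = 270, Σy = 198, Σx² = 13152, Σy² = 8850, Σxy = 10286
nΣxy − ΣxΣy = 61716 − 53460 = 8256
nΣx² − (Σx)² = 78912 − 72900 = 6012; nΣy² − (Σy)² = 53100 − 39204 = 13896
r = 8256 / √(6012 × 13896) = 8256 / 9140.1724 ≈ 0.903

0.903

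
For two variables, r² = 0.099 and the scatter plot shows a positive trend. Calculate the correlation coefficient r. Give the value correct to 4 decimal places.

0.3146

|r| = √0.099 = 0.3146
The association is positive, so r = 0.3146.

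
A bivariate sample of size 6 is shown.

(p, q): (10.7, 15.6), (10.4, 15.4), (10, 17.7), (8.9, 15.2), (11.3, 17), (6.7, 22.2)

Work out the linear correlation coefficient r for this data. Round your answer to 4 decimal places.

n = 6, Σp = 58, Σq = 103.1, Σp² = 574.44, Σq² = 1806.69, Σpq = 980.2
nΣpq − ΣpΣq = 5881.2 − 5979.8 = -98.6
nΣp² − (Σp)² = 3446.64 − 3364 = 82.64; nΣq² − (Σq)² = 10840.14 − 10629.61 = 210.53
r = -98.6 / √(82.64 × 210.53) = -98.6 / 131.9022 ≈ -0.7475

-0.7475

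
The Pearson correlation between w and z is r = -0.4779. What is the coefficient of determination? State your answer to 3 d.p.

0.228

r² = (-0.4779)² = 0.228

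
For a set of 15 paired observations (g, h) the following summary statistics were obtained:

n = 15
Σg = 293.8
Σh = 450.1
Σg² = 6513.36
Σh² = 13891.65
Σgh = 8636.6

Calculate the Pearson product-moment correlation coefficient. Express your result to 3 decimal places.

r = (nΣgh − ΣgΣh) / √[(nΣg² − (Σg)²)(nΣh² − (Σh)²)]
Numerator: 15×8636.6 − 293.8×450.1 = -2690.38
Denominator: √[(97700.4 − 86318.44)(208374.75 − 202590.01)] = √[11381.96 × 5784.74] = 8114.2886
r = -2690.38 / 8114.2886 ≈ -0.332

-0.332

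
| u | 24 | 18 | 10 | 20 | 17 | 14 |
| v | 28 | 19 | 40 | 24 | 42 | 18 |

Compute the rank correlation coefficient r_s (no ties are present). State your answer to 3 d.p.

Rank u: 6, 4, 1, 5, 3, 2
Rank v: 4, 2, 5, 3, 6, 1
d = rank(u) − rank(v): 2, 2, -4, 2, -3, 1; Σd² = 38
ρ = 1 − 6Σd² / [n(n²−1)] = 1 − 6×38 / (6×35) = 1 − 228/210 ≈ -0.086

-0.086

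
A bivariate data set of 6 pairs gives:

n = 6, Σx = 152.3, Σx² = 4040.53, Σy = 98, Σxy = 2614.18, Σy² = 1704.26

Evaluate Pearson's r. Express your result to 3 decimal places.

0.941

r = (nΣxy − ΣxΣy) / √[(nΣx² − (Σx)²)(nΣy² − (Σy)²)]
Numerator: 6×2614.18 − 152.3×98 = 759.68
Denominator: √[(24243.18 − 23195.29)(10225.56 − 9604)] = √[1047.89 × 621.56] = 807.0480
r = 759.68 / 807.0480 ≈ 0.941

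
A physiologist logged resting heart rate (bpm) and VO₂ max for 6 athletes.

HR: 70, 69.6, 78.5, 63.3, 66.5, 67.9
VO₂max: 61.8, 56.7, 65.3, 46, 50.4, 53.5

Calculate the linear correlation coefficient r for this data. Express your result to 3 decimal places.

0.920

n = 6, Σx = 415.8, Σy = 333.7, Σx² = 28945.96, Σy² = 18816.63, Σxy = 23294.42
nΣxy − ΣxΣy = 139766.52 − 138752.46 = 1014.06
nΣx² − (Σx)² = 173675.76 − 172889.64 = 786.12; nΣy² − (Σy)² = 112899.78 − 111355.69 = 1544.09
r = 1014.06 / √(786.12 × 1544.09) = 1014.06 / 1101.7441 ≈ 0.920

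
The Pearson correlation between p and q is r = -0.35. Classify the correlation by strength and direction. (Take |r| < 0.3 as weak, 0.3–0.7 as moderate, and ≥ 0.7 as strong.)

moderate negative

r = -0.35 < 0 so the relationship is negative.
|r| = 0.35, which falls in the moderate range.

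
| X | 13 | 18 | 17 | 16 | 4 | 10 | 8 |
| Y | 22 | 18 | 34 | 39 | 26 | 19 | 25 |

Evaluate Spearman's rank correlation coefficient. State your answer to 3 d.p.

-0.107

Rank X: 4, 7, 6, 5, 1, 3, 2
Rank Y: 3, 1, 6, 7, 5, 2, 4
d = rank(X) − rank(Y): 1, 6, 0, -2, -4, 1, -2; Σd² = 62
ρ = 1 − 6Σd² / [n(n²−1)] = 1 − 6×62 / (7×48) = 1 − 372/336 ≈ -0.107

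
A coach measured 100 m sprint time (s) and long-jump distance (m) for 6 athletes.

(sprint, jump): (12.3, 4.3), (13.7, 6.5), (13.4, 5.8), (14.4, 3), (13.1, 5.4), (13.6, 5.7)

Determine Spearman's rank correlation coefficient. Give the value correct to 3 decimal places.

0.086

Rank sprint: 1, 5, 3, 6, 2, 4
Rank jump: 2, 6, 5, 1, 3, 4
d = rank(sprint) − rank(jump): -1, -1, -2, 5, -1, 0; Σd² = 32
ρ = 1 − 6Σd² / [n(n²−1)] = 1 − 6×32 / (6×35) = 1 − 192/210 ≈ 0.086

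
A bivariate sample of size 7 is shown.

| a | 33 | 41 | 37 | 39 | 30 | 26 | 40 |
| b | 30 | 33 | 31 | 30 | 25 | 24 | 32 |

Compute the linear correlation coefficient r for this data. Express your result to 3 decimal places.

n = 7, Σa = 246, Σb = 205, Σa² = 8836, Σb² = 6075, Σab = 7314
nΣab − ΣaΣb = 51198 − 50430 = 768
nΣa² − (Σa)² = 61852 − 60516 = 1336; nΣb² − (Σb)² = 42525 − 42025 = 500
r = 768 / √(1336 × 500) = 768 / 817.3127 ≈ 0.940

0.940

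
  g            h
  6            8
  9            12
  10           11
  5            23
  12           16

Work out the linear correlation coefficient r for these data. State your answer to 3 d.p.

n = 5, Σg = 42, Σh = 70, Σg² = 386, Σh² = 1114, Σgh = 573
nΣgh − ΣgΣh = 2865 − 2940 = -75
nΣg² − (Σg)² = 1930 − 1764 = 166; nΣh² − (Σh)² = 5570 − 4900 = 670
r = -75 / √(166 × 670) = -75 / 333.4966 ≈ -0.225

-0.225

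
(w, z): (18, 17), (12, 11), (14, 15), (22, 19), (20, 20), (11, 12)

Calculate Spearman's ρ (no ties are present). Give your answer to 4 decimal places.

0.8857

Rank w: 4, 2, 3, 6, 5, 1
Rank z: 4, 1, 3, 5, 6, 2
d = rank(w) − rank(z): 0, 1, 0, 1, -1, -1; Σd² = 4
ρ = 1 − 6Σd² / [n(n²−1)] = 1 − 6×4 / (6×35) = 1 − 24/210 ≈ 0.8857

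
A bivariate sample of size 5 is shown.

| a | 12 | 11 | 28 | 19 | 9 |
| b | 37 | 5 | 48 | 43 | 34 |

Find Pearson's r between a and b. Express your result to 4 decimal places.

n = 5, Σa = 79, Σb = 167, Σa² = 1491, Σb² = 6703, Σab = 2966
nΣab − ΣaΣb = 14830 − 13193 = 1637
nΣa² − (Σa)² = 7455 − 6241 = 1214; nΣb² − (Σb)² = 33515 − 27889 = 5626
r = 1637 / √(1214 × 5626) = 1637 / 2613.4200 ≈ 0.6264

0.6264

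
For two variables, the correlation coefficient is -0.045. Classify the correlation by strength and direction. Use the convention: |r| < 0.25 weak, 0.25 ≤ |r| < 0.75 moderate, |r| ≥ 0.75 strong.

r = -0.045 < 0 so the relationship is negative.
|r| = 0.045, which falls in the weak range.

weak negative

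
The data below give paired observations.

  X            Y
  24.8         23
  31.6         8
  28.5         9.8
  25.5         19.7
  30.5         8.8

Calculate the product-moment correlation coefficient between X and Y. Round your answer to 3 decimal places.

n = 5, ΣX = 140.9, ΣY = 69.3, ΣX² = 4006.35, ΣY² = 1154.57, ΣXY = 1873.25
nΣXY − ΣXΣY = 9366.25 − 9764.37 = -398.12
nΣX² − (ΣX)² = 20031.75 − 19852.81 = 178.94; nΣY² − (ΣY)² = 5772.85 − 4802.49 = 970.36
r = -398.12 / √(178.94 × 970.36) = -398.12 / 416.6968 ≈ -0.955

-0.955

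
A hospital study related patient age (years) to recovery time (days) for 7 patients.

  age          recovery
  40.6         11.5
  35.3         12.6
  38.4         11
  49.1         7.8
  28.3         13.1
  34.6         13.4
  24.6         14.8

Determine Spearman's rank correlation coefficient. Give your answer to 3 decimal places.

-0.929

Rank age: 6, 4, 5, 7, 2, 3, 1
Rank recovery: 3, 4, 2, 1, 5, 6, 7
d = rank(age) − rank(recovery): 3, 0, 3, 6, -3, -3, -6; Σd² = 108
ρ = 1 − 6Σd² / [n(n²−1)] = 1 − 6×108 / (7×48) = 1 − 648/336 ≈ -0.929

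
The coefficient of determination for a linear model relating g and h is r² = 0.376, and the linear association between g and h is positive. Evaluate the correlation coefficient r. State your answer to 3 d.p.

0.613

|r| = √0.376 = 0.613
The association is positive, so r = 0.613.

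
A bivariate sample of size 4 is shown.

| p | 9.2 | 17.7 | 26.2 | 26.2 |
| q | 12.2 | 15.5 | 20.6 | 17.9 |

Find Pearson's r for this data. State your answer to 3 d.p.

n = 4, Σp = 79.3, Σq = 66.2, Σp² = 1770.81, Σq² = 1133.86, Σpq = 1395.29
nΣpq − ΣpΣq = 5581.16 − 5249.66 = 331.5
nΣp² − (Σp)² = 7083.24 − 6288.49 = 794.75; nΣq² − (Σq)² = 4535.44 − 4382.44 = 153
r = 331.5 / √(794.75 × 153) = 331.5 / 348.7073 ≈ 0.951

0.951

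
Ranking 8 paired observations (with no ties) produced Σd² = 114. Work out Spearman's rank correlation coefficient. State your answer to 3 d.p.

ρ = 1 − 6Σd² / [n(n²−1)] = 1 − 6×114 / (8×63)
  = 1 − 684/504 = 1 − 1.3571 ≈ -0.357

-0.357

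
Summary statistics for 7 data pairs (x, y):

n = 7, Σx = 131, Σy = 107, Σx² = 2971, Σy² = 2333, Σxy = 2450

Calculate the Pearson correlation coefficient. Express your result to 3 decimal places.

0.744

r = (nΣxy − ΣxΣy) / √[(nΣx² − (Σx)²)(nΣy² − (Σy)²)]
Numerator: 7×2450 − 131×107 = 3133
Denominator: √[(20797 − 17161)(16331 − 11449)] = √[3636 × 4882] = 4213.1879
r = 3133 / 4213.1879 ≈ 0.744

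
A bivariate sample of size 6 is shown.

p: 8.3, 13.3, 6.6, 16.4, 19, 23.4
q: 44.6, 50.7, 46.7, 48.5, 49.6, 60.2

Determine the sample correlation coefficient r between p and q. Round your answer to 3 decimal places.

0.834

n = 6, Σp = 87, Σq = 300.3, Σp² = 1466.86, Σq² = 15176.99, Σpq = 4499.19
nΣpq − ΣpΣq = 26995.14 − 26126.1 = 869.04
nΣp² − (Σp)² = 8801.16 − 7569 = 1232.16; nΣq² − (Σq)² = 91061.94 − 90180.09 = 881.85
r = 869.04 / √(1232.16 × 881.85) = 869.04 / 1042.3916 ≈ 0.834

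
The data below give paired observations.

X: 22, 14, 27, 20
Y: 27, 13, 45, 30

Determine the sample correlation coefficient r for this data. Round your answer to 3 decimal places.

0.967

n = 4, ΣX = 83, ΣY = 115, ΣX² = 1809, ΣY² = 3823, ΣXY = 2591
nΣXY − ΣXΣY = 10364 − 9545 = 819
nΣX² − (ΣX)² = 7236 − 6889 = 347; nΣY² − (ΣY)² = 15292 − 13225 = 2067
r = 819 / √(347 × 2067) = 819 / 846.9055 ≈ 0.967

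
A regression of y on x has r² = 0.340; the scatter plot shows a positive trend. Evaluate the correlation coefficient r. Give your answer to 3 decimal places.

0.583

|r| = √0.340 = 0.583
The association is positive, so r = 0.583.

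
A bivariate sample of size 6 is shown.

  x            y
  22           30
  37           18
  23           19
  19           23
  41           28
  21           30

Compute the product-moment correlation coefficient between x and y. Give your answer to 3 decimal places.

-0.168

n = 6, Σx = 163, Σy = 148, Σx² = 4865, Σy² = 3798, Σxy = 3978
nΣxy − ΣxΣy = 23868 − 24124 = -256
nΣx² − (Σx)² = 29190 − 26569 = 2621; nΣy² − (Σy)² = 22788 − 21904 = 884
r = -256 / √(2621 × 884) = -256 / 1522.1577 ≈ -0.168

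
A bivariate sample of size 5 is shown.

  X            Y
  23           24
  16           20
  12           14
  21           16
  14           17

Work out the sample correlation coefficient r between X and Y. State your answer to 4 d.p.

n = 5, ΣX = 86, ΣY = 91, ΣX² = 1566, ΣY² = 1717, ΣXY = 1614
nΣXY − ΣXΣY = 8070 − 7826 = 244
nΣX² − (ΣX)² = 7830 − 7396 = 434; nΣY² − (ΣY)² = 8585 − 8281 = 304
r = 244 / √(434 × 304) = 244 / 363.2300 ≈ 0.6718

0.6718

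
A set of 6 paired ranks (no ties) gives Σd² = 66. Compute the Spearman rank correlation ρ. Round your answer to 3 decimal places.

-0.886

ρ = 1 − 6Σd² / [n(n²−1)] = 1 − 6×66 / (6×35)
  = 1 − 396/210 = 1 − 1.8857 ≈ -0.886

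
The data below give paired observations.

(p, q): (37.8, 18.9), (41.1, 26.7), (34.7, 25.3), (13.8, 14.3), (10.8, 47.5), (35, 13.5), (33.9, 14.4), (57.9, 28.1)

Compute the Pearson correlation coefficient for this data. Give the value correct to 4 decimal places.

-0.2208

n = 8, Σp = 265, Σq = 188.7, Σp² = 10355.84, Σq² = 5350.15, Σpq = 5987.69
nΣpq − ΣpΣq = 47901.52 − 50005.5 = -2103.98
nΣp² − (Σp)² = 82846.72 − 70225 = 12621.72; nΣq² − (Σq)² = 42801.2 − 35607.69 = 7193.51
r = -2103.98 / √(12621.72 × 7193.51) = -2103.98 / 9528.6132 ≈ -0.2208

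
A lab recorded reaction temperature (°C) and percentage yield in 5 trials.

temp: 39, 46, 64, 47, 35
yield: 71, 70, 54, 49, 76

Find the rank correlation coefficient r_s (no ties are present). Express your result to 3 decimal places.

Rank temp: 2, 3, 5, 4, 1
Rank yield: 4, 3, 2, 1, 5
d = rank(temp) − rank(yield): -2, 0, 3, 3, -4; Σd² = 38
ρ = 1 − 6Σd² / [n(n²−1)] = 1 − 6×38 / (5×24) = 1 − 228/120 ≈ -0.900

-0.900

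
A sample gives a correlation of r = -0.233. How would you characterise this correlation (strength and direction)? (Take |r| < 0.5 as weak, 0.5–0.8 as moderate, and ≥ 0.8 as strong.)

weak negative

r = -0.233 < 0 so the relationship is negative.
|r| = 0.233, which falls in the weak range.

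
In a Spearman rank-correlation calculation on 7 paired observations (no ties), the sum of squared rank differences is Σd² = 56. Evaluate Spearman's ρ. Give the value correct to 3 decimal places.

ρ = 1 − 6Σd² / [n(n²−1)] = 1 − 6×56 / (7×48)
  = 1 − 336/336 = 1 − 1.0000 ≈ 0.000

0.000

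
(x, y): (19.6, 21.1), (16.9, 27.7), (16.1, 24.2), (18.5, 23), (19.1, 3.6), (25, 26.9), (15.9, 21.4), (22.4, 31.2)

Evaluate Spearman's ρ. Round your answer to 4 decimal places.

Rank x: 6, 3, 2, 4, 5, 8, 1, 7
Rank y: 2, 7, 5, 4, 1, 6, 3, 8
d = rank(x) − rank(y): 4, -4, -3, 0, 4, 2, -2, -1; Σd² = 66
ρ = 1 − 6Σd² / [n(n²−1)] = 1 − 6×66 / (8×63) = 1 − 396/504 ≈ 0.2143

0.2143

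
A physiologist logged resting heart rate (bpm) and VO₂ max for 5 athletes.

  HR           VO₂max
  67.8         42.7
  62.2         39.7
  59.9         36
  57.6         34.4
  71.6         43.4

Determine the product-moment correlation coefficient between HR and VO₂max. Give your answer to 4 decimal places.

n = 5, Σx = 319.1, Σy = 196.2, Σx² = 20498.01, Σy² = 7762.3, Σxy = 12609.68
nΣxy − ΣxΣy = 63048.4 − 62607.42 = 440.98
nΣx² − (Σx)² = 102490.05 − 101824.81 = 665.24; nΣy² − (Σy)² = 38811.5 − 38494.44 = 317.06
r = 440.98 / √(665.24 × 317.06) = 440.98 / 459.2614 ≈ 0.9602

0.9602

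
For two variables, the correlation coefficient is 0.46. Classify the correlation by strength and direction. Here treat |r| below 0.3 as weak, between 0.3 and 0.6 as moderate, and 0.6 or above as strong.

r = 0.46 > 0 so the relationship is positive.
|r| = 0.46, which falls in the moderate range.

moderate positive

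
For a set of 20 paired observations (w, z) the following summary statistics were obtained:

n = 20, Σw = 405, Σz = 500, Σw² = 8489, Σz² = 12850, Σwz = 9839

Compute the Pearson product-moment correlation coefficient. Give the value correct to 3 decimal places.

r = (nΣwz − ΣwΣz) / √[(nΣw² − (Σw)²)(nΣz² − (Σz)²)]
Numerator: 20×9839 − 405×500 = -5720
Denominator: √[(169780 − 164025)(257000 − 250000)] = √[5755 × 7000] = 6347.0466
r = -5720 / 6347.0466 ≈ -0.901

-0.901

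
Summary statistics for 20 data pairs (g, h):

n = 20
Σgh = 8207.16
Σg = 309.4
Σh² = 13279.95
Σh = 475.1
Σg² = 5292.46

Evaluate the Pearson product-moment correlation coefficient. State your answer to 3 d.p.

0.854

r = (nΣgh − ΣgΣh) / √[(nΣg² − (Σg)²)(nΣh² − (Σh)²)]
Numerator: 20×8207.16 − 309.4×475.1 = 17147.26
Denominator: √[(105849.2 − 95728.36)(265599 − 225720.01)] = √[10120.84 × 39878.99] = 20090.0193
r = 17147.26 / 20090.0193 ≈ 0.854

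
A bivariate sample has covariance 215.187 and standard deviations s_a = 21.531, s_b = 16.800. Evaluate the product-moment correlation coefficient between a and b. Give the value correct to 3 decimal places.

0.595

r = Cov(a,b) / (s_a · s_b) = 215.187 / (21.531 × 16.800)
  = 215.187 / 361.7208 ≈ 0.595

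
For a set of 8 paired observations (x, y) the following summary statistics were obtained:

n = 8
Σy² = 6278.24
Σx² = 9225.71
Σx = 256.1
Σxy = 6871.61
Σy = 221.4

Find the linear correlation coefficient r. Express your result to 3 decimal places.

r = (nΣxy − ΣxΣy) / √[(nΣx² − (Σx)²)(nΣy² − (Σy)²)]
Numerator: 8×6871.61 − 256.1×221.4 = -1727.66
Denominator: √[(73805.68 − 65587.21)(50225.92 − 49017.96)] = √[8218.47 × 1207.96] = 3150.8067
r = -1727.66 / 3150.8067 ≈ -0.548

-0.548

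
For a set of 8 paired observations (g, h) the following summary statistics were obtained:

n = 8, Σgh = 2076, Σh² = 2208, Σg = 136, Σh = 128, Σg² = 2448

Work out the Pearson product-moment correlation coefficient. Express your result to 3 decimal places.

r = (nΣgh − ΣgΣh) / √[(nΣg² − (Σg)²)(nΣh² − (Σh)²)]
Numerator: 8×2076 − 136×128 = -800
Denominator: √[(19584 − 18496)(17664 − 16384)] = √[1088 × 1280] = 1180.1017
r = -800 / 1180.1017 ≈ -0.678

-0.678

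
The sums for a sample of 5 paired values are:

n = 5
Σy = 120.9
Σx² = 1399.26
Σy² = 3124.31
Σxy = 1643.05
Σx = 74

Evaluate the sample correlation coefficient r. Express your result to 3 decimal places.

-0.592

r = (nΣxy − ΣxΣy) / √[(nΣx² − (Σx)²)(nΣy² − (Σy)²)]
Numerator: 5×1643.05 − 74×120.9 = -731.35
Denominator: √[(6996.3 − 5476)(15621.55 − 14616.81)] = √[1520.3 × 1004.74] = 1235.9232
r = -731.35 / 1235.9232 ≈ -0.592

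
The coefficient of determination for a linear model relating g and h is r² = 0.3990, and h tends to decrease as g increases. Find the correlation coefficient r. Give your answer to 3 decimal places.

-0.632

|r| = √0.3990 = 0.632
The association is negative, so r = −0.632.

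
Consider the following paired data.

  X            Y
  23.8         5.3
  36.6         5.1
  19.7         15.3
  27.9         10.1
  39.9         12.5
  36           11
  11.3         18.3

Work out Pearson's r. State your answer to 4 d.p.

n = 7, ΣX = 195.2, ΣY = 77.6, ΣX² = 6088.2, ΣY² = 1002.34, ΣXY = 1997.54
nΣXY − ΣXΣY = 13982.78 − 15147.52 = -1164.74
nΣX² − (ΣX)² = 42617.4 − 38103.04 = 4514.36; nΣY² − (ΣY)² = 7016.38 − 6021.76 = 994.62
r = -1164.74 / √(4514.36 × 994.62) = -1164.74 / 2118.9792 ≈ -0.5497

-0.5497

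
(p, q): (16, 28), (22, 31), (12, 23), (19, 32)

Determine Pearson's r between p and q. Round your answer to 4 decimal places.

n = 4, Σp = 69, Σq = 114, Σp² = 1245, Σq² = 3298, Σpq = 2014
nΣpq − ΣpΣq = 8056 − 7866 = 190
nΣp² − (Σp)² = 4980 − 4761 = 219; nΣq² − (Σq)² = 13192 − 12996 = 196
r = 190 / √(219 × 196) = 190 / 207.1811 ≈ 0.9171

0.9171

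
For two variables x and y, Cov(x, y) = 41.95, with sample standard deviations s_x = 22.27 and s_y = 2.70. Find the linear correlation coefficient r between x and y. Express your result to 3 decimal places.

0.698

r = Cov(x,y) / (s_x · s_y) = 41.95 / (22.27 × 2.70)
  = 41.95 / 60.1290 ≈ 0.698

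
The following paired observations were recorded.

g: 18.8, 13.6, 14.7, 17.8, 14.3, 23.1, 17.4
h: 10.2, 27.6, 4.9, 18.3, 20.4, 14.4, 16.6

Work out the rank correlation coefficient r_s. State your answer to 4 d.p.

Rank g: 6, 1, 3, 5, 2, 7, 4
Rank h: 2, 7, 1, 5, 6, 3, 4
d = rank(g) − rank(h): 4, -6, 2, 0, -4, 4, 0; Σd² = 88
ρ = 1 − 6Σd² / [n(n²−1)] = 1 − 6×88 / (7×48) = 1 − 528/336 ≈ -0.5714

-0.5714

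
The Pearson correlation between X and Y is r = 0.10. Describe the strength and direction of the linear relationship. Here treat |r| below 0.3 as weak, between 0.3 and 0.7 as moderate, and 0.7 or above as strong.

weak positive

r = 0.10 > 0 so the relationship is positive.
|r| = 0.10, which falls in the weak range.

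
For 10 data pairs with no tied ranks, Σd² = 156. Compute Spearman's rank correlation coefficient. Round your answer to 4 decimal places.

0.0545

ρ = 1 − 6Σd² / [n(n²−1)] = 1 − 6×156 / (10×99)
  = 1 − 936/990 = 1 − 0.94545 ≈ 0.0545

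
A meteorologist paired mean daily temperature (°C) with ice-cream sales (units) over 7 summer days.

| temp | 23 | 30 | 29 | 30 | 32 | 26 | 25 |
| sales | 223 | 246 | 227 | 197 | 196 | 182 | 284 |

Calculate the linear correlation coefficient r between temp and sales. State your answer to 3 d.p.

n = 7, Σx = 195, Σy = 1555, Σx² = 5495, Σy² = 352779, Σxy = 43106
nΣxy − ΣxΣy = 301742 − 303225 = -1483
nΣx² − (Σx)² = 38465 − 38025 = 440; nΣy² − (Σy)² = 2469453 − 2418025 = 51428
r = -1483 / √(440 × 51428) = -1483 / 4756.9234 ≈ -0.312

-0.312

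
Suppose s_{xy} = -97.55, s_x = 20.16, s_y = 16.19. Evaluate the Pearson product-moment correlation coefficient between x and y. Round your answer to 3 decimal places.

-0.299

r = Cov(x,y) / (s_x · s_y) = -97.55 / (20.16 × 16.19)
  = -97.55 / 326.3904 ≈ -0.299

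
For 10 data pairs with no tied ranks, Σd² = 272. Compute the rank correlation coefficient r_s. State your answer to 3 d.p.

-0.648

ρ = 1 − 6Σd² / [n(n²−1)] = 1 − 6×272 / (10×99)
  = 1 − 1632/990 = 1 − 1.6485 ≈ -0.648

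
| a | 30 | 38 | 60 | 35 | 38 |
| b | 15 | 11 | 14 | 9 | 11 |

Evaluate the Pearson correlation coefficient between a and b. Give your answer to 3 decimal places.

0.256

n = 5, Σa = 201, Σb = 60, Σa² = 8613, Σb² = 744, Σab = 2441
nΣab − ΣaΣb = 12205 − 12060 = 145
nΣa² − (Σa)² = 43065 − 40401 = 2664; nΣb² − (Σb)² = 3720 − 3600 = 120
r = 145 / √(2664 × 120) = 145 / 565.4025 ≈ 0.256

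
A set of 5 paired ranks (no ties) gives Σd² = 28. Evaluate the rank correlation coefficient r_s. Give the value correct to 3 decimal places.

-0.400

ρ = 1 − 6Σd² / [n(n²−1)] = 1 − 6×28 / (5×24)
  = 1 − 168/120 = 1 − 1.4000 ≈ -0.400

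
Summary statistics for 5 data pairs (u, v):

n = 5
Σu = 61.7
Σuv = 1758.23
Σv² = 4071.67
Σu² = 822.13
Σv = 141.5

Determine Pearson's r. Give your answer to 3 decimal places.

r = (nΣuv − ΣuΣv) / √[(nΣu² − (Σu)²)(nΣv² − (Σv)²)]
Numerator: 5×1758.23 − 61.7×141.5 = 60.6
Denominator: √[(4110.65 − 3806.89)(20358.35 − 20022.25)] = √[303.76 × 336.1] = 319.5211
r = 60.6 / 319.5211 ≈ 0.190

0.190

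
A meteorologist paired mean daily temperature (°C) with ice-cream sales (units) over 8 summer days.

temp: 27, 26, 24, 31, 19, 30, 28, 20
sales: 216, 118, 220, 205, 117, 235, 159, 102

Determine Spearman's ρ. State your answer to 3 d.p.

Rank temp: 5, 4, 3, 8, 1, 7, 6, 2
Rank sales: 6, 3, 7, 5, 2, 8, 4, 1
d = rank(temp) − rank(sales): -1, 1, -4, 3, -1, -1, 2, 1; Σd² = 34
ρ = 1 − 6Σd² / [n(n²−1)] = 1 − 6×34 / (8×63) = 1 − 204/504 ≈ 0.595

0.595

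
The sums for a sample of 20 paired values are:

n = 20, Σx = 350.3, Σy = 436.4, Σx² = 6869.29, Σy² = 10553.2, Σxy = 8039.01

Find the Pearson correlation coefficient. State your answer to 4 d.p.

0.4547

r = (nΣxy − ΣxΣy) / √[(nΣx² − (Σx)²)(nΣy² − (Σy)²)]
Numerator: 20×8039.01 − 350.3×436.4 = 7909.28
Denominator: √[(137385.8 − 122710.09)(211064 − 190444.96)] = √[14675.71 × 20619.04] = 17395.3744
r = 7909.28 / 17395.3744 ≈ 0.4547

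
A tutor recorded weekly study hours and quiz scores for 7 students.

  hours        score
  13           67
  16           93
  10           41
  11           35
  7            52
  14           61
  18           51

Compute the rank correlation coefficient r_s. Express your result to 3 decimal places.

0.393

Rank hours: 4, 6, 2, 3, 1, 5, 7
Rank score: 6, 7, 2, 1, 4, 5, 3
d = rank(hours) − rank(score): -2, -1, 0, 2, -3, 0, 4; Σd² = 34
ρ = 1 − 6Σd² / [n(n²−1)] = 1 − 6×34 / (7×48) = 1 − 204/336 ≈ 0.393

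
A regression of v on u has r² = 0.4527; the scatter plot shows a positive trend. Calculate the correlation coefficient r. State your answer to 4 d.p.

0.6728

|r| = √0.4527 = 0.6728
The association is positive, so r = 0.6728.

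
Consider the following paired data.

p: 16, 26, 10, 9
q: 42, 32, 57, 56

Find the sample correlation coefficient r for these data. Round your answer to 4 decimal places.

-0.9757

n = 4, Σp = 61, Σq = 187, Σp² = 1113, Σq² = 9173, Σpq = 2578
nΣpq − ΣpΣq = 10312 − 11407 = -1095
nΣp² − (Σp)² = 4452 − 3721 = 731; nΣq² − (Σq)² = 36692 − 34969 = 1723
r = -1095 / √(731 × 1723) = -1095 / 1122.2803 ≈ -0.9757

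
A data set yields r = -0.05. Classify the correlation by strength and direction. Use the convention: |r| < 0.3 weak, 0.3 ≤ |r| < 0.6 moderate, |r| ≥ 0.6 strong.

weak negative

r = -0.05 < 0 so the relationship is negative.
|r| = 0.05, which falls in the weak range.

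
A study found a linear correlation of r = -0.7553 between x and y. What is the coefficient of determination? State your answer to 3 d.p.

r² = (-0.7553)² = 0.570

0.570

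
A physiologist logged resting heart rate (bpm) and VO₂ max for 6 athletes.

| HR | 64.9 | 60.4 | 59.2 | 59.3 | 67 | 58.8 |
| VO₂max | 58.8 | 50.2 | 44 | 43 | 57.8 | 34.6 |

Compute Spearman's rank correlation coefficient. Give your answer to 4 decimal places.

0.8857

Rank HR: 5, 4, 2, 3, 6, 1
Rank VO₂max: 6, 4, 3, 2, 5, 1
d = rank(HR) − rank(VO₂max): -1, 0, -1, 1, 1, 0; Σd² = 4
ρ = 1 − 6Σd² / [n(n²−1)] = 1 − 6×4 / (6×35) = 1 − 24/210 ≈ 0.8857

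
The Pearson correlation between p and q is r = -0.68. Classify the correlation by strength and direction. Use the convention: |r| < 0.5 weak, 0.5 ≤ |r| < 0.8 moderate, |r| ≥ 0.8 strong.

moderate negative

r = -0.68 < 0 so the relationship is negative.
|r| = 0.68, which falls in the moderate range.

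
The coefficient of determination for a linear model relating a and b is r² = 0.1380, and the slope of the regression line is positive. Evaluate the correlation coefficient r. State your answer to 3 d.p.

0.371

|r| = √0.1380 = 0.371
The association is positive, so r = 0.371.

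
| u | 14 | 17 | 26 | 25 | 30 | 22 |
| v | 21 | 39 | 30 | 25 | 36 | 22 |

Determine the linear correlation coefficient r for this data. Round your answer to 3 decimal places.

n = 6, Σu = 134, Σv = 173, Σu² = 3170, Σv² = 5267, Σuv = 3926
nΣuv − ΣuΣv = 23556 − 23182 = 374
nΣu² − (Σu)² = 19020 − 17956 = 1064; nΣv² − (Σv)² = 31602 − 29929 = 1673
r = 374 / √(1064 × 1673) = 374 / 1334.1934 ≈ 0.280

0.280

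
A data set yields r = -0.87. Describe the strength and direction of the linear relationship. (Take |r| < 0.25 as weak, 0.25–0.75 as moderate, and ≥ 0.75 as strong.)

r = -0.87 < 0 so the relationship is negative.
|r| = 0.87, which falls in the strong range.

strong negative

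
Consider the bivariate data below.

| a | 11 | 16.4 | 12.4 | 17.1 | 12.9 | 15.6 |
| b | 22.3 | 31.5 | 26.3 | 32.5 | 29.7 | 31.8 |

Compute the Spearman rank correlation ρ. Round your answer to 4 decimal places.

0.9429

Rank a: 1, 5, 2, 6, 3, 4
Rank b: 1, 4, 2, 6, 3, 5
d = rank(a) − rank(b): 0, 1, 0, 0, 0, -1; Σd² = 2
ρ = 1 − 6Σd² / [n(n²−1)] = 1 − 6×2 / (6×35) = 1 − 12/210 ≈ 0.9429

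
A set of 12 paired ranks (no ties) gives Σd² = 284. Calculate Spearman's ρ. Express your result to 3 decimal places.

0.007

ρ = 1 − 6Σd² / [n(n²−1)] = 1 − 6×284 / (12×143)
  = 1 − 1704/1716 = 1 − 0.9930 ≈ 0.007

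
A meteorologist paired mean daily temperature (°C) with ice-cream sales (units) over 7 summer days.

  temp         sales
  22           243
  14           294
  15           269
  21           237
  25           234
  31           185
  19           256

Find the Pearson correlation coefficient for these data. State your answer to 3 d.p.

n = 7, Σx = 147, Σy = 1718, Σx² = 3293, Σy² = 428532, Σxy = 34923
nΣxy − ΣxΣy = 244461 − 252546 = -8085
nΣx² − (Σx)² = 23051 − 21609 = 1442; nΣy² − (Σy)² = 2999724 − 2951524 = 48200
r = -8085 / √(1442 × 48200) = -8085 / 8336.9299 ≈ -0.970

-0.970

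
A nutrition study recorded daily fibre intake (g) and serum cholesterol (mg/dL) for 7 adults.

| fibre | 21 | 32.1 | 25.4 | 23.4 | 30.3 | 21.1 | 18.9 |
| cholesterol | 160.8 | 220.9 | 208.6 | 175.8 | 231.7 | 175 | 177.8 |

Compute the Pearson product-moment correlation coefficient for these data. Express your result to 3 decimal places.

0.900

n = 7, Σx = 172.2, Σy = 1350.6, Σx² = 4384.64, Σy² = 264995.78, Σxy = 33953.28
nΣxy − ΣxΣy = 237672.96 − 232573.32 = 5099.64
nΣx² − (Σx)² = 30692.48 − 29652.84 = 1039.64; nΣy² − (Σy)² = 1854970.46 − 1824120.36 = 30850.1
r = 5099.64 / √(1039.64 × 30850.1) = 5099.64 / 5663.3027 ≈ 0.900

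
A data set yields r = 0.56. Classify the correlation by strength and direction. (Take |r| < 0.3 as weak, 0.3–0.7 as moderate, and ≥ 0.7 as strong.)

r = 0.56 > 0 so the relationship is positive.
|r| = 0.56, which falls in the moderate range.

moderate positive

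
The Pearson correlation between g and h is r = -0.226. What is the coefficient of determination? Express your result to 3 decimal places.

0.051

r² = (-0.226)² = 0.051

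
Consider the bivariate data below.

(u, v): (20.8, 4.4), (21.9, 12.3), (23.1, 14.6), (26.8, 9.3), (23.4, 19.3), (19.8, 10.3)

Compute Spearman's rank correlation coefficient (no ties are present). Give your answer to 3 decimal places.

0.314

Rank u: 2, 3, 4, 6, 5, 1
Rank v: 1, 4, 5, 2, 6, 3
d = rank(u) − rank(v): 1, -1, -1, 4, -1, -2; Σd² = 24
ρ = 1 − 6Σd² / [n(n²−1)] = 1 − 6×24 / (6×35) = 1 − 144/210 ≈ 0.314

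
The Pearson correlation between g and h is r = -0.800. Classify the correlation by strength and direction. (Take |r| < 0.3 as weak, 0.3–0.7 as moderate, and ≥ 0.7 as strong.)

strong negative

r = -0.800 < 0 so the relationship is negative.
|r| = 0.800, which falls in the strong range.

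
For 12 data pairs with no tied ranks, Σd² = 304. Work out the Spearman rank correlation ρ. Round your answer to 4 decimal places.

ρ = 1 − 6Σd² / [n(n²−1)] = 1 − 6×304 / (12×143)
  = 1 − 1824/1716 = 1 − 1.06294 ≈ -0.0629

-0.0629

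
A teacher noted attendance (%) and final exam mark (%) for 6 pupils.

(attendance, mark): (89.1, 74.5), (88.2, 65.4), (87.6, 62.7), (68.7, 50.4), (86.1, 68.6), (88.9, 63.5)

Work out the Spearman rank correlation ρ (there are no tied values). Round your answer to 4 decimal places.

0.6000

Rank attendance: 6, 4, 3, 1, 2, 5
Rank mark: 6, 4, 2, 1, 5, 3
d = rank(attendance) − rank(mark): 0, 0, 1, 0, -3, 2; Σd² = 14
ρ = 1 − 6Σd² / [n(n²−1)] = 1 − 6×14 / (6×35) = 1 − 84/210 ≈ 0.6000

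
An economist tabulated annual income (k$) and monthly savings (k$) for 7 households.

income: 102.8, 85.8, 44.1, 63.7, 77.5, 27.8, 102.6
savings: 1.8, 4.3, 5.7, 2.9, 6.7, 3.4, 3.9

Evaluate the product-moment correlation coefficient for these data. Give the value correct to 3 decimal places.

n = 7, Σx = 504.3, Σy = 28.7, Σx² = 41237.83, Σy² = 134.29, Σxy = 2003.99
nΣxy − ΣxΣy = 14027.93 − 14473.41 = -445.48
nΣx² − (Σx)² = 288664.81 − 254318.49 = 34346.32; nΣy² − (Σy)² = 940.03 − 823.69 = 116.34
r = -445.48 / √(34346.32 × 116.34) = -445.48 / 1998.9624 ≈ -0.223

-0.223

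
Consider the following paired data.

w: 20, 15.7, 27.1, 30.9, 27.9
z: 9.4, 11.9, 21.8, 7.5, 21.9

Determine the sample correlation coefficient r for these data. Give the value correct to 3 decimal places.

0.262

n = 5, Σw = 121.6, Σz = 72.5, Σw² = 3114.12, Σz² = 1241.07, Σwz = 1808.37
nΣwz − ΣwΣz = 9041.85 − 8816 = 225.85
nΣw² − (Σw)² = 15570.6 − 14786.56 = 784.04; nΣz² − (Σz)² = 6205.35 − 5256.25 = 949.1
r = 225.85 / √(784.04 × 949.1) = 225.85 / 862.6311 ≈ 0.262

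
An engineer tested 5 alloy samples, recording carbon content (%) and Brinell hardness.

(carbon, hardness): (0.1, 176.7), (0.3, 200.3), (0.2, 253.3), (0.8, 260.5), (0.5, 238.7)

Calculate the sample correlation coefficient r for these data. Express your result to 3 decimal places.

0.674

n = 5, Σx = 1.9, Σy = 1129.5, Σx² = 1.03, Σy² = 260341.81, Σxy = 456.17
nΣxy − ΣxΣy = 2280.85 − 2146.05 = 134.8
nΣx² − (Σx)² = 5.15 − 3.61 = 1.54; nΣy² − (Σy)² = 1301709.05 − 1275770.25 = 25938.8
r = 134.8 / √(1.54 × 25938.8) = 134.8 / 199.8643 ≈ 0.674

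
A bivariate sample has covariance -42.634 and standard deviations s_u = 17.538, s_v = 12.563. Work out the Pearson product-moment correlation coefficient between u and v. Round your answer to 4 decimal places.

-0.1935

r = Cov(u,v) / (s_u · s_v) = -42.634 / (17.538 × 12.563)
  = -42.634 / 220.3299 ≈ -0.1935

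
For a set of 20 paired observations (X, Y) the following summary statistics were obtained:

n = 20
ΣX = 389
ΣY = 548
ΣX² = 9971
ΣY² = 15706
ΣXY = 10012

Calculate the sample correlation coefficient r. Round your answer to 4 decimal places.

r = (nΣXY − ΣXΣY) / √[(nΣX² − (ΣX)²)(nΣY² − (ΣY)²)]
Numerator: 20×10012 − 389×548 = -12932
Denominator: √[(199420 − 151321)(314120 − 300304)] = √[48099 × 13816] = 25778.5916
r = -12932 / 25778.5916 ≈ -0.5017

-0.5017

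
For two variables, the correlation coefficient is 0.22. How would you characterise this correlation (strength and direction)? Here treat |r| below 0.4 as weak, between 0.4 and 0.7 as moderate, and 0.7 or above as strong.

weak positive

r = 0.22 > 0 so the relationship is positive.
|r| = 0.22, which falls in the weak range.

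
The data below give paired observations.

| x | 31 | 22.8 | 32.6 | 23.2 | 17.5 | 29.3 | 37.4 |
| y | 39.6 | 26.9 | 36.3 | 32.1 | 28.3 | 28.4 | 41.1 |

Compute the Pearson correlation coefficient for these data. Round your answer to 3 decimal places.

0.806

n = 7, Σx = 193.8, Σy = 232.7, Σx² = 5645.34, Σy² = 7936.53, Σxy = 6633.53
nΣxy − ΣxΣy = 46434.71 − 45097.26 = 1337.45
nΣx² − (Σx)² = 39517.38 − 37558.44 = 1958.94; nΣy² − (Σy)² = 55555.71 − 54149.29 = 1406.42
r = 1337.45 / √(1958.94 × 1406.42) = 1337.45 / 1659.8471 ≈ 0.806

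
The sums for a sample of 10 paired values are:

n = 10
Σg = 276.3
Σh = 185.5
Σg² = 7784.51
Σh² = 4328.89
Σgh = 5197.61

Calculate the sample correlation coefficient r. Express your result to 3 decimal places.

r = (nΣgh − ΣgΣh) / √[(nΣg² − (Σg)²)(nΣh² − (Σh)²)]
Numerator: 10×5197.61 − 276.3×185.5 = 722.45
Denominator: √[(77845.1 − 76341.69)(43288.9 − 34410.25)] = √[1503.41 × 8878.65] = 3653.5259
r = 722.45 / 3653.5259 ≈ 0.198

0.198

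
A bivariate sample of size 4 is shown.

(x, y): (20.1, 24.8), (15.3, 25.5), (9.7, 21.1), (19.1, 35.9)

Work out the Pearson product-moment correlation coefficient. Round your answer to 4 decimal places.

n = 4, Σx = 64.2, Σy = 107.3, Σx² = 1097, Σy² = 2999.31, Σxy = 1778.99
nΣxy − ΣxΣy = 7115.96 − 6888.66 = 227.3
nΣx² − (Σx)² = 4388 − 4121.64 = 266.36; nΣy² − (Σy)² = 11997.24 − 11513.29 = 483.95
r = 227.3 / √(266.36 × 483.95) = 227.3 / 359.0333 ≈ 0.6331

0.6331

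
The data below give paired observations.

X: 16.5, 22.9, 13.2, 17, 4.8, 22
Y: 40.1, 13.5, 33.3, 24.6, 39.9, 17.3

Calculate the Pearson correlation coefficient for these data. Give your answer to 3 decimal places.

-0.821

n = 6, ΣX = 96.4, ΣY = 168.7, ΣX² = 1766.94, ΣY² = 5395.61, ΣXY = 2400.68
nΣXY − ΣXΣY = 14404.08 − 16262.68 = -1858.6
nΣX² − (ΣX)² = 10601.64 − 9292.96 = 1308.68; nΣY² − (ΣY)² = 32373.66 − 28459.69 = 3913.97
r = -1858.6 / √(1308.68 × 3913.97) = -1858.6 / 2263.2133 ≈ -0.821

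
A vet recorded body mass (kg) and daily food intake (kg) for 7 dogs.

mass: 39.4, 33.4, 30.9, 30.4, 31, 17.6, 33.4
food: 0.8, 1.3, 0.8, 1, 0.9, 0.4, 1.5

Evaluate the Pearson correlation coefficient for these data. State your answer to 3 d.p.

n = 7, Σx = 216.1, Σy = 6.7, Σx² = 6933.21, Σy² = 7.19, Σxy = 215.1
nΣxy − ΣxΣy = 1505.7 − 1447.87 = 57.83
nΣx² − (Σx)² = 48532.47 − 46699.21 = 1833.26; nΣy² − (Σy)² = 50.33 − 44.89 = 5.44
r = 57.83 / √(1833.26 × 5.44) = 57.83 / 99.8646 ≈ 0.579

0.579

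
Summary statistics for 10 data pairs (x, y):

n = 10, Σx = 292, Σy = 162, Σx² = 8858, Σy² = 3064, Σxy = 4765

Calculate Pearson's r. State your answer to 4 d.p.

0.0906

r = (nΣxy − ΣxΣy) / √[(nΣx² − (Σx)²)(nΣy² − (Σy)²)]
Numerator: 10×4765 − 292×162 = 346
Denominator: √[(88580 − 85264)(30640 − 26244)] = √[3316 × 4396] = 3818.0016
r = 346 / 3818.0016 ≈ 0.0906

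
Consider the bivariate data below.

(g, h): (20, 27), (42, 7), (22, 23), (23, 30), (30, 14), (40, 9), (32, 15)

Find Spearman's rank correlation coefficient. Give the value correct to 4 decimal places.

-0.8571

Rank g: 1, 7, 2, 3, 4, 6, 5
Rank h: 6, 1, 5, 7, 3, 2, 4
d = rank(g) − rank(h): -5, 6, -3, -4, 1, 4, 1; Σd² = 104
ρ = 1 − 6Σd² / [n(n²−1)] = 1 − 6×104 / (7×48) = 1 − 624/336 ≈ -0.8571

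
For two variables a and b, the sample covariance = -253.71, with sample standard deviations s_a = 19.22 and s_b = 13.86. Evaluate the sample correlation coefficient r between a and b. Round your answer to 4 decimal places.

r = Cov(a,b) / (s_a · s_b) = -253.71 / (19.22 × 13.86)
  = -253.71 / 266.3892 ≈ -0.9524

-0.9524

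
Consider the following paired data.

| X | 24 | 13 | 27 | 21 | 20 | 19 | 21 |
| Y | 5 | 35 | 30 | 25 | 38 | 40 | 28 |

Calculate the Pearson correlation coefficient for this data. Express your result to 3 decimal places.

n = 7, ΣX = 145, ΣY = 201, ΣX² = 3117, ΣY² = 6603, ΣXY = 4018
nΣXY − ΣXΣY = 28126 − 29145 = -1019
nΣX² − (ΣX)² = 21819 − 21025 = 794; nΣY² − (ΣY)² = 46221 − 40401 = 5820
r = -1019 / √(794 × 5820) = -1019 / 2149.6697 ≈ -0.474

-0.474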